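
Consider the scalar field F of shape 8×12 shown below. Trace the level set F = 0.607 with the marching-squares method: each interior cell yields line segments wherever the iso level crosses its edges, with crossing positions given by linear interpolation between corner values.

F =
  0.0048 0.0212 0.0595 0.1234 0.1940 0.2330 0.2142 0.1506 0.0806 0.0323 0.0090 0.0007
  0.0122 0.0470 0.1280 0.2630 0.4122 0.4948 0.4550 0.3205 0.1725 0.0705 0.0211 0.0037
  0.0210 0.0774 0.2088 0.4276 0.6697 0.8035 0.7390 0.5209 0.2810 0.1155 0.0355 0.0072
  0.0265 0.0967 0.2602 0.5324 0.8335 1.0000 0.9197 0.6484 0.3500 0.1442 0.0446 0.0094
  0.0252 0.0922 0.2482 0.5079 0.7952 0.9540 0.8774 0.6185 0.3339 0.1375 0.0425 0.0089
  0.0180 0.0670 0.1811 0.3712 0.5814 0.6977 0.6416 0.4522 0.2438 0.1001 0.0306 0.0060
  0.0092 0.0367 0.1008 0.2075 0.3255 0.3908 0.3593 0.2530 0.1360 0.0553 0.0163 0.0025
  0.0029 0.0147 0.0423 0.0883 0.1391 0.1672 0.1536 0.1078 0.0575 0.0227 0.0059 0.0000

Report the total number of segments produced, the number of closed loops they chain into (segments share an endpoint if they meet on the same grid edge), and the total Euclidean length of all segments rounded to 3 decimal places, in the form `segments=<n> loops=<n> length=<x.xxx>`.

cell (1,3): code 0100 → (1.757,4.000)–(2.000,3.741)
cell (1,4): code 1100 → (1.363,5.000)–(1.757,4.000)
cell (1,5): code 1100 → (1.535,6.000)–(1.363,5.000)
cell (1,6): code 1000 → (2.000,6.605)–(1.535,6.000)
cell (2,3): code 0110 → (2.000,3.741)–(3.000,3.248)
cell (2,6): code 1101 → (2.675,7.000)–(2.000,6.605)
cell (2,7): code 1000 → (3.000,7.139)–(2.675,7.000)
cell (3,3): code 0110 → (3.000,3.248)–(4.000,3.345)
cell (3,7): code 1001 → (4.000,7.040)–(3.000,7.139)
cell (4,3): code 0010 → (4.000,3.345)–(4.880,4.000)
cell (4,4): code 0111 → (4.880,4.000)–(5.000,4.220)
cell (4,6): code 1011 → (5.000,6.183)–(4.069,7.000)
cell (4,7): code 0001 → (4.069,7.000)–(4.000,7.040)
cell (5,4): code 0010 → (5.000,4.220)–(5.296,5.000)
cell (5,5): code 0011 → (5.296,5.000)–(5.123,6.000)
cell (5,6): code 0001 → (5.123,6.000)–(5.000,6.183)
total: 16 segments, chained into 1 closed loop(s), length Σ = 12.203092

segments=16 loops=1 length=12.203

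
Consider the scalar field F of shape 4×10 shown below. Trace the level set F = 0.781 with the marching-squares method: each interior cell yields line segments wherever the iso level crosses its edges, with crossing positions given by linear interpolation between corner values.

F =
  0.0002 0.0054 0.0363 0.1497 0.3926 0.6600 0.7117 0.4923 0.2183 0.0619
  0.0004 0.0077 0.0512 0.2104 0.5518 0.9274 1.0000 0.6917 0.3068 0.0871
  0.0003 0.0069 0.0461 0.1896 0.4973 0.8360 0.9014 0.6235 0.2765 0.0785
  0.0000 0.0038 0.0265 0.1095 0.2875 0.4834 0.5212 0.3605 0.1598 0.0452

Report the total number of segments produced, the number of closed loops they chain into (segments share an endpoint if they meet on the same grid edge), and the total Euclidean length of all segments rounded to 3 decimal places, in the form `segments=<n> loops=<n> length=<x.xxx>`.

segments=8 loops=1 length=6.572

cell (0,4): code 0100 → (0.453,5.000)–(1.000,4.610)
cell (0,5): code 1100 → (0.240,6.000)–(0.453,5.000)
cell (0,6): code 1000 → (1.000,6.710)–(0.240,6.000)
cell (1,4): code 0110 → (1.000,4.610)–(2.000,4.838)
cell (1,6): code 1001 → (2.000,6.433)–(1.000,6.710)
cell (2,4): code 0010 → (2.000,4.838)–(2.156,5.000)
cell (2,5): code 0011 → (2.156,5.000)–(2.317,6.000)
cell (2,6): code 0001 → (2.317,6.000)–(2.000,6.433)
total: 8 segments, chained into 1 closed loop(s), length Σ = 6.572182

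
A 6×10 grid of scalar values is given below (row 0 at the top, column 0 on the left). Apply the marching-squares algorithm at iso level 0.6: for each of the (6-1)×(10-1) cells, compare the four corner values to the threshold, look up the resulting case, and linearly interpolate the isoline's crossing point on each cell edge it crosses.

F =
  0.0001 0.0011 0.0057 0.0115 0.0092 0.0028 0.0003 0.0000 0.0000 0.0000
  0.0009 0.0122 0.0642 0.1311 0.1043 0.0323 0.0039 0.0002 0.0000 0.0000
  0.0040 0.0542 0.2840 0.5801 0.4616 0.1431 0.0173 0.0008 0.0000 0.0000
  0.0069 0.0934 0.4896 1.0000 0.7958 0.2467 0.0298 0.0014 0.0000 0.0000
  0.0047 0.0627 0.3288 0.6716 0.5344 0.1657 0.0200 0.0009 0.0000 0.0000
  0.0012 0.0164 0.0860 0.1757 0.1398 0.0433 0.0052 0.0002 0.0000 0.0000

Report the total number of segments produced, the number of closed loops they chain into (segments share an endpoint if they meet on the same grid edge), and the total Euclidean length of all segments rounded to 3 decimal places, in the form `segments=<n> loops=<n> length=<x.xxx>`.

segments=8 loops=1 length=6.303

cell (2,2): code 0100 → (2.047,3.000)–(3.000,2.216)
cell (2,3): code 1100 → (2.414,4.000)–(2.047,3.000)
cell (2,4): code 1000 → (3.000,4.357)–(2.414,4.000)
cell (3,2): code 0110 → (3.000,2.216)–(4.000,2.791)
cell (3,3): code 1011 → (4.000,3.522)–(3.749,4.000)
cell (3,4): code 0001 → (3.749,4.000)–(3.000,4.357)
cell (4,2): code 0010 → (4.000,2.791)–(4.144,3.000)
cell (4,3): code 0001 → (4.144,3.000)–(4.000,3.522)
total: 8 segments, chained into 1 closed loop(s), length Σ = 6.302944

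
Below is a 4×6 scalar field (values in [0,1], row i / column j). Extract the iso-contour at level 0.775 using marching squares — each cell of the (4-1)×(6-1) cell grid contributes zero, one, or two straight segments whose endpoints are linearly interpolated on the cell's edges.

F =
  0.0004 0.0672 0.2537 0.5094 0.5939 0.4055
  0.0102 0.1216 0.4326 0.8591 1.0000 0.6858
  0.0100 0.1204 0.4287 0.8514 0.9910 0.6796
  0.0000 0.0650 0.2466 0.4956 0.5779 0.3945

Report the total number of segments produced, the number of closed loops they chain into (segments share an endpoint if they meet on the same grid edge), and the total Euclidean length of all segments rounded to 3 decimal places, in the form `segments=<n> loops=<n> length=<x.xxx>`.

segments=8 loops=1 length=6.461

cell (0,2): code 0100 → (0.760,3.000)–(1.000,2.803)
cell (0,3): code 1100 → (0.446,4.000)–(0.760,3.000)
cell (0,4): code 1000 → (1.000,4.716)–(0.446,4.000)
cell (1,2): code 0110 → (1.000,2.803)–(2.000,2.819)
cell (1,4): code 1001 → (2.000,4.694)–(1.000,4.716)
cell (2,2): code 0010 → (2.000,2.819)–(2.215,3.000)
cell (2,3): code 0011 → (2.215,3.000)–(2.523,4.000)
cell (2,4): code 0001 → (2.523,4.000)–(2.000,4.694)
total: 8 segments, chained into 1 closed loop(s), length Σ = 6.460520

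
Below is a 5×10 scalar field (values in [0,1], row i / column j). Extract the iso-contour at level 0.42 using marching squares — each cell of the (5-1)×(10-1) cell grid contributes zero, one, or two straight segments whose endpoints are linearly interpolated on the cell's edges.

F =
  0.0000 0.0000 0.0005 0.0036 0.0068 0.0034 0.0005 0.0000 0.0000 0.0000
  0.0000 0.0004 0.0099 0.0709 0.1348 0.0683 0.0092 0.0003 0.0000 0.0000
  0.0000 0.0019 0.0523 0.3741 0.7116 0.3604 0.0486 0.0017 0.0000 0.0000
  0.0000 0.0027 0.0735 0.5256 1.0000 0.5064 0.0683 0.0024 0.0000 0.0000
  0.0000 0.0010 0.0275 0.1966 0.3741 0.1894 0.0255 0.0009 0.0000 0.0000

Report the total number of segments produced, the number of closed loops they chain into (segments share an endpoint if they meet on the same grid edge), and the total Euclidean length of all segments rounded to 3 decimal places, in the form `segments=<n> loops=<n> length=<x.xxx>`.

cell (1,3): code 0100 → (1.494,4.000)–(2.000,3.136)
cell (1,4): code 1000 → (2.000,4.830)–(1.494,4.000)
cell (2,2): code 0100 → (2.303,3.000)–(3.000,2.766)
cell (2,3): code 1110 → (2.000,3.136)–(2.303,3.000)
cell (2,4): code 1101 → (2.408,5.000)–(2.000,4.830)
cell (2,5): code 1000 → (3.000,5.197)–(2.408,5.000)
cell (3,2): code 0010 → (3.000,2.766)–(3.321,3.000)
cell (3,3): code 0011 → (3.321,3.000)–(3.927,4.000)
cell (3,4): code 0011 → (3.927,4.000)–(3.273,5.000)
cell (3,5): code 0001 → (3.273,5.000)–(3.000,5.197)
total: 10 segments, chained into 1 closed loop(s), length Σ = 7.203667

segments=10 loops=1 length=7.204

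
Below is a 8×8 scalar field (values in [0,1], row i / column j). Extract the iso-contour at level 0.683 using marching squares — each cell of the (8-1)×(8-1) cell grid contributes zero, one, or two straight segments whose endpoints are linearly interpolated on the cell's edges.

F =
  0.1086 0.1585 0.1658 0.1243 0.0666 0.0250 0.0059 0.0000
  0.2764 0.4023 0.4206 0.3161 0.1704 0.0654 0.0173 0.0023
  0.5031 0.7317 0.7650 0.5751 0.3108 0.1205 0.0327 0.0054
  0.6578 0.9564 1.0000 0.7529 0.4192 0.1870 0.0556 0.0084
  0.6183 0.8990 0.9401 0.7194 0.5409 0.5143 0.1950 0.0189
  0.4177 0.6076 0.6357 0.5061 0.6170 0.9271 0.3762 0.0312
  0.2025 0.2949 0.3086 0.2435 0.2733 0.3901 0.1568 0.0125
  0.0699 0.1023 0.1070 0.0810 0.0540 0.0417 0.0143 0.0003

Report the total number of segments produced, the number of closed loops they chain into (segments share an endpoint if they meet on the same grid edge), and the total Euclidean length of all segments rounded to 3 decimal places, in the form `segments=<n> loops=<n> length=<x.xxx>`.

cell (1,0): code 0100 → (1.852,1.000)–(2.000,0.787)
cell (1,1): code 1100 → (1.762,2.000)–(1.852,1.000)
cell (1,2): code 1000 → (2.000,2.432)–(1.762,2.000)
cell (2,0): code 0110 → (2.000,0.787)–(3.000,0.084)
cell (2,2): code 1101 → (2.607,3.000)–(2.000,2.432)
cell (2,3): code 1000 → (3.000,3.209)–(2.607,3.000)
cell (3,0): code 0110 → (3.000,0.084)–(4.000,0.230)
cell (3,3): code 1001 → (4.000,3.204)–(3.000,3.209)
cell (4,0): code 0010 → (4.000,0.230)–(4.741,1.000)
cell (4,1): code 0011 → (4.741,1.000)–(4.845,2.000)
cell (4,2): code 0011 → (4.845,2.000)–(4.171,3.000)
cell (4,3): code 0001 → (4.171,3.000)–(4.000,3.204)
cell (4,4): code 0100 → (4.409,5.000)–(5.000,4.213)
cell (4,5): code 1000 → (5.000,5.443)–(4.409,5.000)
cell (5,4): code 0010 → (5.000,4.213)–(5.455,5.000)
cell (5,5): code 0001 → (5.455,5.000)–(5.000,5.443)
total: 16 segments, chained into 2 closed loop(s), length Σ = 13.078858

segments=16 loops=2 length=13.079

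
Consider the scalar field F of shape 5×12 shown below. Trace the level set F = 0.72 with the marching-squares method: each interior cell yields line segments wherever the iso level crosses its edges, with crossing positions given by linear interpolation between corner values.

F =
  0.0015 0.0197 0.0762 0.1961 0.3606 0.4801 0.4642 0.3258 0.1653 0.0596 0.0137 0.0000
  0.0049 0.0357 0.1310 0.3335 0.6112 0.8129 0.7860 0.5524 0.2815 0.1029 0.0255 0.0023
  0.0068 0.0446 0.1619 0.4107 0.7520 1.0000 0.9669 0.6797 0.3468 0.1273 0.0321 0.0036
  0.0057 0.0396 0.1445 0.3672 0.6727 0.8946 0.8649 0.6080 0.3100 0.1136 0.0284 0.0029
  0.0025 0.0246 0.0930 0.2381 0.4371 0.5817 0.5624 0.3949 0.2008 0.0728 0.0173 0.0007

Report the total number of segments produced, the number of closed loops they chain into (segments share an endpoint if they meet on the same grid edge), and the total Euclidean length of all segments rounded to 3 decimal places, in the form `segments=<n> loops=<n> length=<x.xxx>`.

cell (0,4): code 0100 → (0.721,5.000)–(1.000,4.539)
cell (0,5): code 1100 → (0.795,6.000)–(0.721,5.000)
cell (0,6): code 1000 → (1.000,6.283)–(0.795,6.000)
cell (1,3): code 0100 → (1.773,4.000)–(2.000,3.906)
cell (1,4): code 1110 → (1.000,4.539)–(1.773,4.000)
cell (1,6): code 1001 → (2.000,6.860)–(1.000,6.283)
cell (2,3): code 0010 → (2.000,3.906)–(2.404,4.000)
cell (2,4): code 0111 → (2.404,4.000)–(3.000,4.213)
cell (2,6): code 1001 → (3.000,6.564)–(2.000,6.860)
cell (3,4): code 0010 → (3.000,4.213)–(3.558,5.000)
cell (3,5): code 0011 → (3.558,5.000)–(3.479,6.000)
cell (3,6): code 0001 → (3.479,6.000)–(3.000,6.564)
total: 12 segments, chained into 1 closed loop(s), length Σ = 9.031471

segments=12 loops=1 length=9.031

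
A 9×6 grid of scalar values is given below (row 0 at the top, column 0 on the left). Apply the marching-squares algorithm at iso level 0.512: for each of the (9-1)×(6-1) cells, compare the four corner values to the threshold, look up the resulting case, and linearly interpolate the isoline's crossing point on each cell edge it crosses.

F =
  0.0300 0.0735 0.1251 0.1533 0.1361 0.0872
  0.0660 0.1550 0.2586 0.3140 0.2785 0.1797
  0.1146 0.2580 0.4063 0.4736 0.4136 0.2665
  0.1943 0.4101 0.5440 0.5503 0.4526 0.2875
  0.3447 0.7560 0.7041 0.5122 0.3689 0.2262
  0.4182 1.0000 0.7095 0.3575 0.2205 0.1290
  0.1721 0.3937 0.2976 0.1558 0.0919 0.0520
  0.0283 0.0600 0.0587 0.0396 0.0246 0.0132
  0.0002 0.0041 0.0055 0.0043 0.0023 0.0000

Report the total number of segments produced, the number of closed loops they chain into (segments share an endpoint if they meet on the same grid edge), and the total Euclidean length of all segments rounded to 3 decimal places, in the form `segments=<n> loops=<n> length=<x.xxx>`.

segments=12 loops=1 length=9.889

cell (2,1): code 0100 → (2.768,2.000)–(3.000,1.761)
cell (2,2): code 1100 → (2.501,3.000)–(2.768,2.000)
cell (2,3): code 1000 → (3.000,3.392)–(2.501,3.000)
cell (3,0): code 0100 → (3.295,1.000)–(4.000,0.407)
cell (3,1): code 1110 → (3.000,1.761)–(3.295,1.000)
cell (3,3): code 1001 → (4.000,3.001)–(3.000,3.392)
cell (4,0): code 0110 → (4.000,0.407)–(5.000,0.161)
cell (4,2): code 1011 → (5.000,2.561)–(4.001,3.000)
cell (4,3): code 0001 → (4.001,3.000)–(4.000,3.001)
cell (5,0): code 0010 → (5.000,0.161)–(5.805,1.000)
cell (5,1): code 0011 → (5.805,1.000)–(5.479,2.000)
cell (5,2): code 0001 → (5.479,2.000)–(5.000,2.561)
total: 12 segments, chained into 1 closed loop(s), length Σ = 9.889194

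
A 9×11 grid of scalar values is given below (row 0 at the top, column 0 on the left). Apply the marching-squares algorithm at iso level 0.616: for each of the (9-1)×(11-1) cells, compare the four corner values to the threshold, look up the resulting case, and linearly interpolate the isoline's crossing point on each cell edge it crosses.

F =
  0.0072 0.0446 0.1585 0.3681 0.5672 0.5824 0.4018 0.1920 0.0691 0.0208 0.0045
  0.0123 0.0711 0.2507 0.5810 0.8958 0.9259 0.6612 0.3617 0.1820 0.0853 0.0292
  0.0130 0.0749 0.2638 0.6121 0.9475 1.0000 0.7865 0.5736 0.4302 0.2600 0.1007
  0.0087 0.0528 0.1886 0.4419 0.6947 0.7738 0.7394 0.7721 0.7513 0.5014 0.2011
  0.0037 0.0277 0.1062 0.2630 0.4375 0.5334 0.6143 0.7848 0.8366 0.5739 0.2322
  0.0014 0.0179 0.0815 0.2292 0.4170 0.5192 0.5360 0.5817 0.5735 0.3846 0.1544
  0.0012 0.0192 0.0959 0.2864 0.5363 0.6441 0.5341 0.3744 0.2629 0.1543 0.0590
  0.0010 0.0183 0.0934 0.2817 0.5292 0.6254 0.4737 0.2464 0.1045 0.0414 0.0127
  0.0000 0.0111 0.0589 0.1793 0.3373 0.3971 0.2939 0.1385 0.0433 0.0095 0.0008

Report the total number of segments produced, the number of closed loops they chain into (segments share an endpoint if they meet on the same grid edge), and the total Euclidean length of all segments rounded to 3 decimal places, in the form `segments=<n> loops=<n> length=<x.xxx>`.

segments=24 loops=2 length=19.133

cell (0,3): code 0100 → (0.149,4.000)–(1.000,3.111)
cell (0,4): code 1100 → (0.098,5.000)–(0.149,4.000)
cell (0,5): code 1100 → (0.826,6.000)–(0.098,5.000)
cell (0,6): code 1000 → (1.000,6.151)–(0.826,6.000)
cell (1,3): code 0110 → (1.000,3.111)–(2.000,3.012)
cell (1,6): code 1001 → (2.000,6.801)–(1.000,6.151)
cell (2,3): code 0110 → (2.000,3.012)–(3.000,3.689)
cell (2,6): code 1101 → (2.214,7.000)–(2.000,6.801)
cell (2,7): code 1100 → (2.579,8.000)–(2.214,7.000)
cell (2,8): code 1000 → (3.000,8.541)–(2.579,8.000)
cell (3,3): code 0010 → (3.000,3.689)–(3.306,4.000)
cell (3,4): code 0011 → (3.306,4.000)–(3.656,5.000)
cell (3,5): code 0011 → (3.656,5.000)–(3.986,6.000)
cell (3,6): code 0111 → (3.986,6.000)–(4.000,6.010)
cell (3,8): code 1001 → (4.000,8.840)–(3.000,8.541)
cell (4,6): code 0010 → (4.000,6.010)–(4.831,7.000)
cell (4,7): code 0011 → (4.831,7.000)–(4.838,8.000)
cell (4,8): code 0001 → (4.838,8.000)–(4.000,8.840)
cell (5,4): code 0100 → (5.775,5.000)–(6.000,4.739)
cell (5,5): code 1000 → (6.000,5.255)–(5.775,5.000)
cell (6,4): code 0110 → (6.000,4.739)–(7.000,4.902)
cell (6,5): code 1001 → (7.000,5.062)–(6.000,5.255)
cell (7,4): code 0010 → (7.000,4.902)–(7.041,5.000)
cell (7,5): code 0001 → (7.041,5.000)–(7.000,5.062)
total: 24 segments, chained into 2 closed loop(s), length Σ = 19.133257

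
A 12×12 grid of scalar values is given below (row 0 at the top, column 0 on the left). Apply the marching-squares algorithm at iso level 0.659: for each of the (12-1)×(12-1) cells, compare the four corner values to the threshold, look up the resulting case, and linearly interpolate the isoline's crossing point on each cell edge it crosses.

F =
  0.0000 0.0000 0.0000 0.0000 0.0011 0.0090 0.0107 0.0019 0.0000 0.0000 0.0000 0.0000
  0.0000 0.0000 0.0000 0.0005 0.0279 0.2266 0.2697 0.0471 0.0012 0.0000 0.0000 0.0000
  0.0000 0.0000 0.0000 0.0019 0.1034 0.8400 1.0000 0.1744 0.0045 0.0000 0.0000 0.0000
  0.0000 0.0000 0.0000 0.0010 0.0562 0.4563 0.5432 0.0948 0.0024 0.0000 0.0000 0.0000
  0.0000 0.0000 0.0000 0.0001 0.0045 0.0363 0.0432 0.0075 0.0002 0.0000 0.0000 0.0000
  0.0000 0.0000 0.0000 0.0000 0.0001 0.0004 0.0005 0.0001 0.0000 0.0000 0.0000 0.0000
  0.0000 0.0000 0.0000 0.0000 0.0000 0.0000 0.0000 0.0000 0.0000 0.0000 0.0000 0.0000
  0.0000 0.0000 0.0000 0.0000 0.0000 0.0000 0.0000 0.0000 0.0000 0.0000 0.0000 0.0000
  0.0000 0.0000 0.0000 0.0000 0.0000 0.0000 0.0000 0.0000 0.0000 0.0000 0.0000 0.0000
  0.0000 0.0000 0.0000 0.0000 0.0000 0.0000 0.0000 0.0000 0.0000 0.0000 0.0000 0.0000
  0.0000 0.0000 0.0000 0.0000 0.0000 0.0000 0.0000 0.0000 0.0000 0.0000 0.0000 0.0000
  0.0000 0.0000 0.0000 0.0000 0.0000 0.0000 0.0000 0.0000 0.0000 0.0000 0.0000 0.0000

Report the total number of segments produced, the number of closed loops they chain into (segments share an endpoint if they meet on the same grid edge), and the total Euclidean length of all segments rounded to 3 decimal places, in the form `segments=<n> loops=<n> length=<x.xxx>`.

segments=6 loops=1 length=4.444

cell (1,4): code 0100 → (1.705,5.000)–(2.000,4.754)
cell (1,5): code 1100 → (1.533,6.000)–(1.705,5.000)
cell (1,6): code 1000 → (2.000,6.413)–(1.533,6.000)
cell (2,4): code 0010 → (2.000,4.754)–(2.472,5.000)
cell (2,5): code 0011 → (2.472,5.000)–(2.746,6.000)
cell (2,6): code 0001 → (2.746,6.000)–(2.000,6.413)
total: 6 segments, chained into 1 closed loop(s), length Σ = 4.444140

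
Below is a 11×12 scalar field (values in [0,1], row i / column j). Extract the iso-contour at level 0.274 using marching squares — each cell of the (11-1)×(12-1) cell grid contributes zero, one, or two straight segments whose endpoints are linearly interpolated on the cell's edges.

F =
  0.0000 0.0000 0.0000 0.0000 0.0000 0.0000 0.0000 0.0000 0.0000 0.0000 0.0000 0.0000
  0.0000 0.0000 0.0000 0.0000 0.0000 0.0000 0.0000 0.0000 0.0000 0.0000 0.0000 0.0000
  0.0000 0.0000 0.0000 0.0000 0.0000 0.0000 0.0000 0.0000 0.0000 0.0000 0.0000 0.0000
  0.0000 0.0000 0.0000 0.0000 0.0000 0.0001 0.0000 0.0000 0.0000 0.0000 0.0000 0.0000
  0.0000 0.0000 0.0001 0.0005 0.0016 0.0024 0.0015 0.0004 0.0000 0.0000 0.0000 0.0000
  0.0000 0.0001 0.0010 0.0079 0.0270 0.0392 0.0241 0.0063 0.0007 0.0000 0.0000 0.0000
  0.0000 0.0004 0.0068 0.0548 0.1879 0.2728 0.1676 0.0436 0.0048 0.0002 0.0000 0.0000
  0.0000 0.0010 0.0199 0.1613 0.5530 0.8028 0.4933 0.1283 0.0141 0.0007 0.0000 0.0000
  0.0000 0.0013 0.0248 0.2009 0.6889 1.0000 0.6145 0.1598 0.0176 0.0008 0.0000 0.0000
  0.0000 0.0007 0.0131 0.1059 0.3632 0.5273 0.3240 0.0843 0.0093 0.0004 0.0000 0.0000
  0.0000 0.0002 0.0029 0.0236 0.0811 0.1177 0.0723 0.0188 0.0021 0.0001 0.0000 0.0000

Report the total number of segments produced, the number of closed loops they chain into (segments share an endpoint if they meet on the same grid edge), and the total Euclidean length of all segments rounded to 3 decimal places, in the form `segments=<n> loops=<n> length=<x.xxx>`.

cell (6,3): code 0100 → (6.236,4.000)–(7.000,3.288)
cell (6,4): code 1100 → (6.002,5.000)–(6.236,4.000)
cell (6,5): code 1100 → (6.327,6.000)–(6.002,5.000)
cell (6,6): code 1000 → (7.000,6.601)–(6.327,6.000)
cell (7,3): code 0110 → (7.000,3.288)–(8.000,3.150)
cell (7,6): code 1001 → (8.000,6.749)–(7.000,6.601)
cell (8,3): code 0110 → (8.000,3.150)–(9.000,3.653)
cell (8,6): code 1001 → (9.000,6.209)–(8.000,6.749)
cell (9,3): code 0010 → (9.000,3.653)–(9.316,4.000)
cell (9,4): code 0011 → (9.316,4.000)–(9.618,5.000)
cell (9,5): code 0011 → (9.618,5.000)–(9.199,6.000)
cell (9,6): code 0001 → (9.199,6.000)–(9.000,6.209)
total: 12 segments, chained into 1 closed loop(s), length Σ = 11.188335

segments=12 loops=1 length=11.188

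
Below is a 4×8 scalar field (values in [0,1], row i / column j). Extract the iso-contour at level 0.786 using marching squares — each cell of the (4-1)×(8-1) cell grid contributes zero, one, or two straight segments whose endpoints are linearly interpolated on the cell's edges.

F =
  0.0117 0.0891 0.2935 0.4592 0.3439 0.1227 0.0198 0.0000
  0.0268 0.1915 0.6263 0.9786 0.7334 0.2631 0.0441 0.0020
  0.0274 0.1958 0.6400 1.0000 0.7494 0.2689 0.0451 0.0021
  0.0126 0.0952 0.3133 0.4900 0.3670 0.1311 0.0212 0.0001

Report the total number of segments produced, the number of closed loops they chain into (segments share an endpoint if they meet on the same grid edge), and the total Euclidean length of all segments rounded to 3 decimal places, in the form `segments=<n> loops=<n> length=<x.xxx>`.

cell (0,2): code 0100 → (0.629,3.000)–(1.000,2.453)
cell (0,3): code 1000 → (1.000,3.785)–(0.629,3.000)
cell (1,2): code 0110 → (1.000,2.453)–(2.000,2.406)
cell (1,3): code 1001 → (2.000,3.854)–(1.000,3.785)
cell (2,2): code 0010 → (2.000,2.406)–(2.420,3.000)
cell (2,3): code 0001 → (2.420,3.000)–(2.000,3.854)
total: 6 segments, chained into 1 closed loop(s), length Σ = 5.211774

segments=6 loops=1 length=5.212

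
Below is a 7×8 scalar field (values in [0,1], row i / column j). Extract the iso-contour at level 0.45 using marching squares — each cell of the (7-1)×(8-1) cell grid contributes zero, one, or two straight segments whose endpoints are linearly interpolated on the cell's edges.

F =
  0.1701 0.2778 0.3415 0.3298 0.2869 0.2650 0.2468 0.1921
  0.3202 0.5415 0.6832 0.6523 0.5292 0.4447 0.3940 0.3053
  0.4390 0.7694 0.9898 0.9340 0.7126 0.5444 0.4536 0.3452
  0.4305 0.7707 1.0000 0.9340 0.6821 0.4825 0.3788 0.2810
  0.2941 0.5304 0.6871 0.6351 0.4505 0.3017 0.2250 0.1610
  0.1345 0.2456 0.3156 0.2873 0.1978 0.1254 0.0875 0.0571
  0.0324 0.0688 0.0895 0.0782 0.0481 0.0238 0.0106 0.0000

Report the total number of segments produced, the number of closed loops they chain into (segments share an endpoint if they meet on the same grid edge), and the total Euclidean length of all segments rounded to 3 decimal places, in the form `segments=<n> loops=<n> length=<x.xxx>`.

cell (0,0): code 0100 → (0.653,1.000)–(1.000,0.587)
cell (0,1): code 1100 → (0.318,2.000)–(0.653,1.000)
cell (0,2): code 1100 → (0.373,3.000)–(0.318,2.000)
cell (0,3): code 1100 → (0.673,4.000)–(0.373,3.000)
cell (0,4): code 1000 → (1.000,4.937)–(0.673,4.000)
cell (1,0): code 0110 → (1.000,0.587)–(2.000,0.033)
cell (1,4): code 1101 → (1.053,5.000)–(1.000,4.937)
cell (1,5): code 1100 → (1.940,6.000)–(1.053,5.000)
cell (1,6): code 1000 → (2.000,6.033)–(1.940,6.000)
cell (2,0): code 0110 → (2.000,0.033)–(3.000,0.057)
cell (2,5): code 1011 → (3.000,5.313)–(2.048,6.000)
cell (2,6): code 0001 → (2.048,6.000)–(2.000,6.033)
cell (3,0): code 0110 → (3.000,0.057)–(4.000,0.660)
cell (3,4): code 1011 → (4.000,4.003)–(3.180,5.000)
cell (3,5): code 0001 → (3.180,5.000)–(3.000,5.313)
cell (4,0): code 0010 → (4.000,0.660)–(4.282,1.000)
cell (4,1): code 0011 → (4.282,1.000)–(4.638,2.000)
cell (4,2): code 0011 → (4.638,2.000)–(4.532,3.000)
cell (4,3): code 0011 → (4.532,3.000)–(4.002,4.000)
cell (4,4): code 0001 → (4.002,4.000)–(4.000,4.003)
total: 20 segments, chained into 1 closed loop(s), length Σ = 15.960045

segments=20 loops=1 length=15.960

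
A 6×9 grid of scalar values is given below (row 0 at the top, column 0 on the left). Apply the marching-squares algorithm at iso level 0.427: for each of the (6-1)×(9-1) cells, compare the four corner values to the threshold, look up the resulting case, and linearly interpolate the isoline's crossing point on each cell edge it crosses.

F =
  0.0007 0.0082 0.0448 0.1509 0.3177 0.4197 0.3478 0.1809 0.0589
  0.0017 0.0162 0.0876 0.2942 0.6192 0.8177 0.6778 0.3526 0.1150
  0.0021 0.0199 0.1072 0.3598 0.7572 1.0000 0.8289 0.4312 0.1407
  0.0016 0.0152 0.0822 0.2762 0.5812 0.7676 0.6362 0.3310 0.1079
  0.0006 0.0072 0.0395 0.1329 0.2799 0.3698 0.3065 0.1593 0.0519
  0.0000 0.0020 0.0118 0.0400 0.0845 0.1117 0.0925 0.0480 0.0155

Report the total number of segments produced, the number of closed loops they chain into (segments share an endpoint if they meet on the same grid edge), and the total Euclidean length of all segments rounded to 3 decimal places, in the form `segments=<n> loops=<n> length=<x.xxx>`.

segments=14 loops=1 length=11.931

cell (0,3): code 0100 → (0.363,4.000)–(1.000,3.409)
cell (0,4): code 1100 → (0.018,5.000)–(0.363,4.000)
cell (0,5): code 1100 → (0.240,6.000)–(0.018,5.000)
cell (0,6): code 1000 → (1.000,6.771)–(0.240,6.000)
cell (1,3): code 0110 → (1.000,3.409)–(2.000,3.169)
cell (1,6): code 1101 → (1.947,7.000)–(1.000,6.771)
cell (1,7): code 1000 → (2.000,7.014)–(1.947,7.000)
cell (2,3): code 0110 → (2.000,3.169)–(3.000,3.494)
cell (2,6): code 1011 → (3.000,6.685)–(2.042,7.000)
cell (2,7): code 0001 → (2.042,7.000)–(2.000,7.014)
cell (3,3): code 0010 → (3.000,3.494)–(3.512,4.000)
cell (3,4): code 0011 → (3.512,4.000)–(3.856,5.000)
cell (3,5): code 0011 → (3.856,5.000)–(3.635,6.000)
cell (3,6): code 0001 → (3.635,6.000)–(3.000,6.685)
total: 14 segments, chained into 1 closed loop(s), length Σ = 11.931321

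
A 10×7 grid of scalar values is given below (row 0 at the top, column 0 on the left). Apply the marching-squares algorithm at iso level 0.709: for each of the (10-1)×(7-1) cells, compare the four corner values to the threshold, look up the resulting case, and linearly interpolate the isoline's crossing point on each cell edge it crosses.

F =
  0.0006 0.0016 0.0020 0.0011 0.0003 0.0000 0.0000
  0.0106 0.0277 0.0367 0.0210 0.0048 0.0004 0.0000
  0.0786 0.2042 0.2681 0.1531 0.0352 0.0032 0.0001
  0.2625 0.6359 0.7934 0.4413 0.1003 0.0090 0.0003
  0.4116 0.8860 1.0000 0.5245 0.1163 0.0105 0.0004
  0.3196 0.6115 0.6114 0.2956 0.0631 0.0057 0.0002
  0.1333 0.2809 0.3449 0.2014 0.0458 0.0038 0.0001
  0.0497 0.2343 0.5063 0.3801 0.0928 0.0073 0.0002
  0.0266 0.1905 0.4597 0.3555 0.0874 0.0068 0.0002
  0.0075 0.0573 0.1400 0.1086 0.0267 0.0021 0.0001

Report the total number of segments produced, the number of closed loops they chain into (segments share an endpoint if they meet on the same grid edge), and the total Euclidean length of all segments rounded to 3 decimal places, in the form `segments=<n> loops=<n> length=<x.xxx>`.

segments=8 loops=1 length=5.981

cell (2,1): code 0100 → (2.839,2.000)–(3.000,1.464)
cell (2,2): code 1000 → (3.000,2.240)–(2.839,2.000)
cell (3,0): code 0100 → (3.292,1.000)–(4.000,0.627)
cell (3,1): code 1110 → (3.000,1.464)–(3.292,1.000)
cell (3,2): code 1001 → (4.000,2.612)–(3.000,2.240)
cell (4,0): code 0010 → (4.000,0.627)–(4.645,1.000)
cell (4,1): code 0011 → (4.645,1.000)–(4.749,2.000)
cell (4,2): code 0001 → (4.749,2.000)–(4.000,2.612)
total: 8 segments, chained into 1 closed loop(s), length Σ = 5.981072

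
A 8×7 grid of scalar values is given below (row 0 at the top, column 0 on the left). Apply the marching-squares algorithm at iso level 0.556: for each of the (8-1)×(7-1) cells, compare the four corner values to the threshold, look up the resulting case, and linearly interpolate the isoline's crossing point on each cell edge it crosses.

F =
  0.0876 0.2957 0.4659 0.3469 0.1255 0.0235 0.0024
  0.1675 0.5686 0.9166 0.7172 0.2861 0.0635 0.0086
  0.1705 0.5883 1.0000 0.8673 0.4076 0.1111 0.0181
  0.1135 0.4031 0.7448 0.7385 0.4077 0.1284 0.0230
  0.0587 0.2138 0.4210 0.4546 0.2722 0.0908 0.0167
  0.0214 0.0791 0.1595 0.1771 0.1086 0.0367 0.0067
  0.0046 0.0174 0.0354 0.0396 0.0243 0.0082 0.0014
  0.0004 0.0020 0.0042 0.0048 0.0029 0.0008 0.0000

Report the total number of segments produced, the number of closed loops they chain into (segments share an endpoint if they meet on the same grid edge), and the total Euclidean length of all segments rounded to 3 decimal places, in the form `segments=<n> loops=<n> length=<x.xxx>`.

cell (0,0): code 0100 → (0.954,1.000)–(1.000,0.969)
cell (0,1): code 1100 → (0.200,2.000)–(0.954,1.000)
cell (0,2): code 1100 → (0.565,3.000)–(0.200,2.000)
cell (0,3): code 1000 → (1.000,3.374)–(0.565,3.000)
cell (1,0): code 0110 → (1.000,0.969)–(2.000,0.923)
cell (1,3): code 1001 → (2.000,3.677)–(1.000,3.374)
cell (2,0): code 0010 → (2.000,0.923)–(2.174,1.000)
cell (2,1): code 0111 → (2.174,1.000)–(3.000,1.447)
cell (2,3): code 1001 → (3.000,3.552)–(2.000,3.677)
cell (3,1): code 0010 → (3.000,1.447)–(3.583,2.000)
cell (3,2): code 0011 → (3.583,2.000)–(3.643,3.000)
cell (3,3): code 0001 → (3.643,3.000)–(3.000,3.552)
total: 12 segments, chained into 1 closed loop(s), length Σ = 9.782399

segments=12 loops=1 length=9.782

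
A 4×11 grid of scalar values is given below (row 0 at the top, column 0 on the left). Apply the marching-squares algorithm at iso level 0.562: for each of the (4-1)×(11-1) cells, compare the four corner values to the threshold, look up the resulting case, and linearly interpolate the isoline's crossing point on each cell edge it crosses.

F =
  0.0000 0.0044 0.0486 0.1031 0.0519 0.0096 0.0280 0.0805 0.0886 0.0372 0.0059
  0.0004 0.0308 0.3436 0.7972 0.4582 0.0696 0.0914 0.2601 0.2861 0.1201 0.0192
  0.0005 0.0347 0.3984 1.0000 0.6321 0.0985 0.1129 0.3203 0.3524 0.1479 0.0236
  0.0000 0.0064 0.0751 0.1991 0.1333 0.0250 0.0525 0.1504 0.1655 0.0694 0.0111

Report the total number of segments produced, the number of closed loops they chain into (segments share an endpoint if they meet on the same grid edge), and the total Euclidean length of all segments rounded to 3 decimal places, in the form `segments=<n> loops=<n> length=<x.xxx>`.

cell (0,2): code 0100 → (0.661,3.000)–(1.000,2.481)
cell (0,3): code 1000 → (1.000,3.694)–(0.661,3.000)
cell (1,2): code 0110 → (1.000,2.481)–(2.000,2.272)
cell (1,3): code 1101 → (1.597,4.000)–(1.000,3.694)
cell (1,4): code 1000 → (2.000,4.131)–(1.597,4.000)
cell (2,2): code 0010 → (2.000,2.272)–(2.547,3.000)
cell (2,3): code 0011 → (2.547,3.000)–(2.141,4.000)
cell (2,4): code 0001 → (2.141,4.000)–(2.000,4.131)
total: 8 segments, chained into 1 closed loop(s), length Σ = 5.690457

segments=8 loops=1 length=5.690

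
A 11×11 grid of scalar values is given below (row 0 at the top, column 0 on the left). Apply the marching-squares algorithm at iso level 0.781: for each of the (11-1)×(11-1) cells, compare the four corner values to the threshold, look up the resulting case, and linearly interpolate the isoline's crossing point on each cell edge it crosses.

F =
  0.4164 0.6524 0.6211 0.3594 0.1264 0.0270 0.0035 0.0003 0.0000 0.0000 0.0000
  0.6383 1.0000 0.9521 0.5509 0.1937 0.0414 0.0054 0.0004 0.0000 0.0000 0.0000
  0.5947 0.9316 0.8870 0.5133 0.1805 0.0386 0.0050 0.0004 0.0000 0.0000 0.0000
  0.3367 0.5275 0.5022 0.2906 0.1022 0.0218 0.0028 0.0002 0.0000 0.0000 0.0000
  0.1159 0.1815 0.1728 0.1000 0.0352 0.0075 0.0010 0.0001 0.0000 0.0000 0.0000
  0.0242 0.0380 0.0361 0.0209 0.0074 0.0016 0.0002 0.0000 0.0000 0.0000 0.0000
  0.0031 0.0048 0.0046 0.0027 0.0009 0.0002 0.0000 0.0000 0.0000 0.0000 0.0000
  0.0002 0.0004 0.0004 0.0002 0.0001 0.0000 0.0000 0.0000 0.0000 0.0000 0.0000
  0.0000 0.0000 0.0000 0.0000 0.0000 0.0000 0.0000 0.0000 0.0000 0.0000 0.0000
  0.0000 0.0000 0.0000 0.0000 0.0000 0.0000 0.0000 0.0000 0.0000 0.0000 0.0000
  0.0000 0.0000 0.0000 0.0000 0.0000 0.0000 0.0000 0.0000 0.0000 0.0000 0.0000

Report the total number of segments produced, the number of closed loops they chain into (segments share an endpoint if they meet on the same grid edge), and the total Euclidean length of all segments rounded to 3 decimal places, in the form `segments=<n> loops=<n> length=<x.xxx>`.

cell (0,0): code 0100 → (0.370,1.000)–(1.000,0.395)
cell (0,1): code 1100 → (0.483,2.000)–(0.370,1.000)
cell (0,2): code 1000 → (1.000,2.426)–(0.483,2.000)
cell (1,0): code 0110 → (1.000,0.395)–(2.000,0.553)
cell (1,2): code 1001 → (2.000,2.284)–(1.000,2.426)
cell (2,0): code 0010 → (2.000,0.553)–(2.373,1.000)
cell (2,1): code 0011 → (2.373,1.000)–(2.275,2.000)
cell (2,2): code 0001 → (2.275,2.000)–(2.000,2.284)
total: 8 segments, chained into 1 closed loop(s), length Σ = 6.555050

segments=8 loops=1 length=6.555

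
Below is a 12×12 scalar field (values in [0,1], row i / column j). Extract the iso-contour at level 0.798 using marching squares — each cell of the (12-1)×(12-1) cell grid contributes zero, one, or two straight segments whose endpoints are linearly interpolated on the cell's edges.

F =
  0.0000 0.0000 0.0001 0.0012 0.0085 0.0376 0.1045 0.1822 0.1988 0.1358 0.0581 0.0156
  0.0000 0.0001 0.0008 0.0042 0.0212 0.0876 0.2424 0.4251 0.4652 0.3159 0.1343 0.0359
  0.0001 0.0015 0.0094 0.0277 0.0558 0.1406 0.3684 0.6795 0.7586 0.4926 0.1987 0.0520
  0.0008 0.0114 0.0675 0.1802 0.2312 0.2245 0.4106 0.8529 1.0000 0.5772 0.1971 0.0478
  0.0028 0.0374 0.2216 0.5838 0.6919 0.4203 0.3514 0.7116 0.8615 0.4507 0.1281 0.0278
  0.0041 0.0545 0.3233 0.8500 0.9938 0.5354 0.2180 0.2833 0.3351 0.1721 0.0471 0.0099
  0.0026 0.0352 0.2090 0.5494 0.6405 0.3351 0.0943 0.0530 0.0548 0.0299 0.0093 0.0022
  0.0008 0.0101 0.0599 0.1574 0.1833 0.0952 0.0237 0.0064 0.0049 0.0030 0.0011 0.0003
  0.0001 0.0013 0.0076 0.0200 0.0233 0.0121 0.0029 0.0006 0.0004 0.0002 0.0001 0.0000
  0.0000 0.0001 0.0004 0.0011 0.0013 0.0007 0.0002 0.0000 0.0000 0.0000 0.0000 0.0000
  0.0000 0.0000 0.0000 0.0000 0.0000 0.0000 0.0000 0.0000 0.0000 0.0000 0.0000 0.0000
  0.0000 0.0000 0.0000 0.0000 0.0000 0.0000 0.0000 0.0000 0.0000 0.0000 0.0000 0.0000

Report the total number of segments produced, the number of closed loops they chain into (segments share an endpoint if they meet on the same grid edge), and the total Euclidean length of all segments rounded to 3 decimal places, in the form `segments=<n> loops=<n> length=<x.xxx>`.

cell (2,6): code 0100 → (2.683,7.000)–(3.000,6.876)
cell (2,7): code 1100 → (2.163,8.000)–(2.683,7.000)
cell (2,8): code 1000 → (3.000,8.478)–(2.163,8.000)
cell (3,6): code 0010 → (3.000,6.876)–(3.389,7.000)
cell (3,7): code 0111 → (3.389,7.000)–(4.000,7.576)
cell (3,8): code 1001 → (4.000,8.155)–(3.000,8.478)
cell (4,2): code 0100 → (4.805,3.000)–(5.000,2.901)
cell (4,3): code 1100 → (4.351,4.000)–(4.805,3.000)
cell (4,4): code 1000 → (5.000,4.427)–(4.351,4.000)
cell (4,7): code 0010 → (4.000,7.576)–(4.121,8.000)
cell (4,8): code 0001 → (4.121,8.000)–(4.000,8.155)
cell (5,2): code 0010 → (5.000,2.901)–(5.173,3.000)
cell (5,3): code 0011 → (5.173,3.000)–(5.554,4.000)
cell (5,4): code 0001 → (5.554,4.000)–(5.000,4.427)
total: 14 segments, chained into 2 closed loop(s), length Σ = 9.428934

segments=14 loops=2 length=9.429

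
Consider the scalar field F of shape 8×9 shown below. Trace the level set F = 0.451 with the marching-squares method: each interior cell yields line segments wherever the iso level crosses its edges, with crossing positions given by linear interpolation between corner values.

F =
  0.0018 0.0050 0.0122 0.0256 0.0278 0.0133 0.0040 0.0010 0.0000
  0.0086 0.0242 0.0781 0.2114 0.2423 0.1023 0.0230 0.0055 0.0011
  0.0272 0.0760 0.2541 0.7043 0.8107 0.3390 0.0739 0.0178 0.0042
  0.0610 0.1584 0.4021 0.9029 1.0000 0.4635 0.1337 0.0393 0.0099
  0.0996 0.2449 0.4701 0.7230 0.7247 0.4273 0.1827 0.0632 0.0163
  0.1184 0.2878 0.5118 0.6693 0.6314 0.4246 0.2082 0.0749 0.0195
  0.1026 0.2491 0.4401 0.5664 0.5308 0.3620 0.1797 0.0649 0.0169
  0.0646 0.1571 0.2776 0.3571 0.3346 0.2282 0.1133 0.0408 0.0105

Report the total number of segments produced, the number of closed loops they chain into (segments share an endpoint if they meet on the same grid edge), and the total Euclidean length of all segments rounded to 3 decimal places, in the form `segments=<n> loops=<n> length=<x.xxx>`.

segments=18 loops=1 length=13.742

cell (1,2): code 0100 → (1.486,3.000)–(2.000,2.437)
cell (1,3): code 1100 → (1.367,4.000)–(1.486,3.000)
cell (1,4): code 1000 → (2.000,4.763)–(1.367,4.000)
cell (2,2): code 0110 → (2.000,2.437)–(3.000,2.098)
cell (2,4): code 1101 → (2.900,5.000)–(2.000,4.763)
cell (2,5): code 1000 → (3.000,5.038)–(2.900,5.000)
cell (3,1): code 0100 → (3.719,2.000)–(4.000,1.915)
cell (3,2): code 1110 → (3.000,2.098)–(3.719,2.000)
cell (3,4): code 1011 → (4.000,4.920)–(3.345,5.000)
cell (3,5): code 0001 → (3.345,5.000)–(3.000,5.038)
cell (4,1): code 0110 → (4.000,1.915)–(5.000,1.729)
cell (4,4): code 1001 → (5.000,4.872)–(4.000,4.920)
cell (5,1): code 0010 → (5.000,1.729)–(5.848,2.000)
cell (5,2): code 0111 → (5.848,2.000)–(6.000,2.086)
cell (5,4): code 1001 → (6.000,4.473)–(5.000,4.872)
cell (6,2): code 0010 → (6.000,2.086)–(6.551,3.000)
cell (6,3): code 0011 → (6.551,3.000)–(6.407,4.000)
cell (6,4): code 0001 → (6.407,4.000)–(6.000,4.473)
total: 18 segments, chained into 1 closed loop(s), length Σ = 13.741551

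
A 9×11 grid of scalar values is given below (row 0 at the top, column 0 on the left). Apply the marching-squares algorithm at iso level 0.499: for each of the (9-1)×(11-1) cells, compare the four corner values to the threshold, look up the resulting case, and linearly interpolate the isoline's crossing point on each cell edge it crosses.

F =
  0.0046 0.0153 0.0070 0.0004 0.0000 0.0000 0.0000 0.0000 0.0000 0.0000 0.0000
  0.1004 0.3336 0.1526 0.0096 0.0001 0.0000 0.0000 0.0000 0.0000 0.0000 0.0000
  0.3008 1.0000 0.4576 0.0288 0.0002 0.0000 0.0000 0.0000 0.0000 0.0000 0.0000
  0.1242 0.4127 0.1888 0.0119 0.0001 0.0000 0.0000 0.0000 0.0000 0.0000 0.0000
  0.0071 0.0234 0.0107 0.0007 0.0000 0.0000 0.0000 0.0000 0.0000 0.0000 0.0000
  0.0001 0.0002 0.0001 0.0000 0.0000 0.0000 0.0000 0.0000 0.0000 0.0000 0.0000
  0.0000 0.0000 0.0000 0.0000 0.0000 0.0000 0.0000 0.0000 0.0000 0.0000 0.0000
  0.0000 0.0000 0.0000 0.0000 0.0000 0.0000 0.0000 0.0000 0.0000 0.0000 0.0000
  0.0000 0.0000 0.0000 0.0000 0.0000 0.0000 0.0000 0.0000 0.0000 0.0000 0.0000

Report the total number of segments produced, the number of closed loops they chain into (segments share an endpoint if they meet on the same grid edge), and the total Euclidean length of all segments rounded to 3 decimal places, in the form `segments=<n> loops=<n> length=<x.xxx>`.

segments=4 loops=1 length=4.601

cell (1,0): code 0100 → (1.248,1.000)–(2.000,0.283)
cell (1,1): code 1000 → (2.000,1.924)–(1.248,1.000)
cell (2,0): code 0010 → (2.000,0.283)–(2.853,1.000)
cell (2,1): code 0001 → (2.853,1.000)–(2.000,1.924)
total: 4 segments, chained into 1 closed loop(s), length Σ = 4.600911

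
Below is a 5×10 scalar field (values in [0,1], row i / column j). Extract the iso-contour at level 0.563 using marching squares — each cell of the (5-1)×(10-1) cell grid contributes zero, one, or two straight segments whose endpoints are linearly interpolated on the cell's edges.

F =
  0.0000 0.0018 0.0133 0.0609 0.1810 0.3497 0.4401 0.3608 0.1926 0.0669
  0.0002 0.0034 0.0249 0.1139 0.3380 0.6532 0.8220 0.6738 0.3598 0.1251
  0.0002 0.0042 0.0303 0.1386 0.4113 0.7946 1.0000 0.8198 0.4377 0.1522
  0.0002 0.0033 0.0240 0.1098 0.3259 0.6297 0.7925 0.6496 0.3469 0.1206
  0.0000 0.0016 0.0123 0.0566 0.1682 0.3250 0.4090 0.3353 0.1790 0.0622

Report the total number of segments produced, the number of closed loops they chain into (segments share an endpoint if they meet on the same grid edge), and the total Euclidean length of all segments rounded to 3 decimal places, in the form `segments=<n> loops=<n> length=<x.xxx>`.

cell (0,4): code 0100 → (0.703,5.000)–(1.000,4.714)
cell (0,5): code 1100 → (0.322,6.000)–(0.703,5.000)
cell (0,6): code 1100 → (0.646,7.000)–(0.322,6.000)
cell (0,7): code 1000 → (1.000,7.353)–(0.646,7.000)
cell (1,4): code 0110 → (1.000,4.714)–(2.000,4.396)
cell (1,7): code 1001 → (2.000,7.672)–(1.000,7.353)
cell (2,4): code 0110 → (2.000,4.396)–(3.000,4.780)
cell (2,7): code 1001 → (3.000,7.286)–(2.000,7.672)
cell (3,4): code 0010 → (3.000,4.780)–(3.219,5.000)
cell (3,5): code 0011 → (3.219,5.000)–(3.598,6.000)
cell (3,6): code 0011 → (3.598,6.000)–(3.276,7.000)
cell (3,7): code 0001 → (3.276,7.000)–(3.000,7.286)
total: 12 segments, chained into 1 closed loop(s), length Σ = 10.103850

segments=12 loops=1 length=10.104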